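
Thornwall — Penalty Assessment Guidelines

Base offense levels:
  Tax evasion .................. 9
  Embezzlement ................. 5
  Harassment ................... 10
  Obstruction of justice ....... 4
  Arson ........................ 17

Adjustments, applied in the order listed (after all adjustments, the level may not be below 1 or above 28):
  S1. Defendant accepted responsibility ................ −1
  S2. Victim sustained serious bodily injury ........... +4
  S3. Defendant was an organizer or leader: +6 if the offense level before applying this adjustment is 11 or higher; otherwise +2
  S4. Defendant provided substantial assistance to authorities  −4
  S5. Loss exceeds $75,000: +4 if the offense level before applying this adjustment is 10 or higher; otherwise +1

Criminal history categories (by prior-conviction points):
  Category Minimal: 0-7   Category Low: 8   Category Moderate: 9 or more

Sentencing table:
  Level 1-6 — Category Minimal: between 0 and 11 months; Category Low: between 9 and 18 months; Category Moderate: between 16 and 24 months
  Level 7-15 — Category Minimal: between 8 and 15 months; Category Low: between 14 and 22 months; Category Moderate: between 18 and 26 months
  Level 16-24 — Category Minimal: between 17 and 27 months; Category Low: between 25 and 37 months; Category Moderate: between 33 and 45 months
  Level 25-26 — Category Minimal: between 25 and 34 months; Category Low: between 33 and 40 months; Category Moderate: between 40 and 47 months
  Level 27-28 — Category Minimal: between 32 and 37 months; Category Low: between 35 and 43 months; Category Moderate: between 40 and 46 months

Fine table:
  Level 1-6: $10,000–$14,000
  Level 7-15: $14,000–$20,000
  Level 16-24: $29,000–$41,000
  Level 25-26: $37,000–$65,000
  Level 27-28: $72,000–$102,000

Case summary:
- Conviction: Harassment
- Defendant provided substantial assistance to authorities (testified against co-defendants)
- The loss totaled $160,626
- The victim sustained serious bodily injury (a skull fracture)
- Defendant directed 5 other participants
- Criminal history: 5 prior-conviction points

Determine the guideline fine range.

Base offense level for harassment: 10.
S2 applies: 10 + 4 = 14.
S3 applies (level before this adjustment is 14 ≥ 11, so +6): 14 + 6 = 20.
S4 applies: 20 − 4 = 16.
S5 applies (level before this adjustment is 16 ≥ 10, so +4): 16 + 4 = 20.
Final offense level: 20.
Level 20 falls in the 16-24 band.
Fine table: Level 16-24 → $29,000–$41,000.

$29,000–$41,000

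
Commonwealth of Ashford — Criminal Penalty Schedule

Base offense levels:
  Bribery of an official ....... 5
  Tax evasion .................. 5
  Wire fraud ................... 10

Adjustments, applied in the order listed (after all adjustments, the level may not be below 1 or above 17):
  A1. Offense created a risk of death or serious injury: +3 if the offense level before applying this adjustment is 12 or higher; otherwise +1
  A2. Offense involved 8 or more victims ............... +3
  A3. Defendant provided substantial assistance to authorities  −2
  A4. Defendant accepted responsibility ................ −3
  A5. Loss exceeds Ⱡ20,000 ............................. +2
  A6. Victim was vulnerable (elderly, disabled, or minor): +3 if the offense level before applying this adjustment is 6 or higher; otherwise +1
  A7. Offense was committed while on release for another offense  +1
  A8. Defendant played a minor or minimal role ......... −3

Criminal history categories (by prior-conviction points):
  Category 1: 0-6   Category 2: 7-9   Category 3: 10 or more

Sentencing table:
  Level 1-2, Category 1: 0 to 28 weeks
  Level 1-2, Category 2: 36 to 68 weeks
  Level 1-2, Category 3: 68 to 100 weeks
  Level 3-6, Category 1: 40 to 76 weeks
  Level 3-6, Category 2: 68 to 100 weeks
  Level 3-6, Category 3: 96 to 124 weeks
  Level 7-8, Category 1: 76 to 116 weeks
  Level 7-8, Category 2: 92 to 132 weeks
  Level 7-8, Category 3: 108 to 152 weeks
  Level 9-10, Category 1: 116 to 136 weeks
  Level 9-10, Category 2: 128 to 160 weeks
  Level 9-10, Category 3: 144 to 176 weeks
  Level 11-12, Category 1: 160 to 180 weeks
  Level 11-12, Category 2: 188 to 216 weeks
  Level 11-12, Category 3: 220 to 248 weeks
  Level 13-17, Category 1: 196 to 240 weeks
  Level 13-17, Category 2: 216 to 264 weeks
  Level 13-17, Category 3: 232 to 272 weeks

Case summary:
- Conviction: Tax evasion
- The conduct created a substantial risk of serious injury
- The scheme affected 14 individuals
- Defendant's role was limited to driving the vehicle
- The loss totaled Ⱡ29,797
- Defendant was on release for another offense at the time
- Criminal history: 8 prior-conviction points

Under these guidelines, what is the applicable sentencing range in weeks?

128-160 weeks

Base offense level for tax evasion: 5.
A1 applies (level before this adjustment is 5 < 12, so +1): 5 + 1 = 6.
A2 applies: 6 + 3 = 9.
A3 does not apply.
A5 applies: 9 + 2 = 11.
A7 applies: 11 + 1 = 12.
A8 applies: 12 − 3 = 9.
Final offense level: 9.
Criminal history: 8 prior points → Category 2 (7-9).
Level 9 falls in the 9-10 band.
Grid: Level 9-10 × Category 2 = 128-160 weeks.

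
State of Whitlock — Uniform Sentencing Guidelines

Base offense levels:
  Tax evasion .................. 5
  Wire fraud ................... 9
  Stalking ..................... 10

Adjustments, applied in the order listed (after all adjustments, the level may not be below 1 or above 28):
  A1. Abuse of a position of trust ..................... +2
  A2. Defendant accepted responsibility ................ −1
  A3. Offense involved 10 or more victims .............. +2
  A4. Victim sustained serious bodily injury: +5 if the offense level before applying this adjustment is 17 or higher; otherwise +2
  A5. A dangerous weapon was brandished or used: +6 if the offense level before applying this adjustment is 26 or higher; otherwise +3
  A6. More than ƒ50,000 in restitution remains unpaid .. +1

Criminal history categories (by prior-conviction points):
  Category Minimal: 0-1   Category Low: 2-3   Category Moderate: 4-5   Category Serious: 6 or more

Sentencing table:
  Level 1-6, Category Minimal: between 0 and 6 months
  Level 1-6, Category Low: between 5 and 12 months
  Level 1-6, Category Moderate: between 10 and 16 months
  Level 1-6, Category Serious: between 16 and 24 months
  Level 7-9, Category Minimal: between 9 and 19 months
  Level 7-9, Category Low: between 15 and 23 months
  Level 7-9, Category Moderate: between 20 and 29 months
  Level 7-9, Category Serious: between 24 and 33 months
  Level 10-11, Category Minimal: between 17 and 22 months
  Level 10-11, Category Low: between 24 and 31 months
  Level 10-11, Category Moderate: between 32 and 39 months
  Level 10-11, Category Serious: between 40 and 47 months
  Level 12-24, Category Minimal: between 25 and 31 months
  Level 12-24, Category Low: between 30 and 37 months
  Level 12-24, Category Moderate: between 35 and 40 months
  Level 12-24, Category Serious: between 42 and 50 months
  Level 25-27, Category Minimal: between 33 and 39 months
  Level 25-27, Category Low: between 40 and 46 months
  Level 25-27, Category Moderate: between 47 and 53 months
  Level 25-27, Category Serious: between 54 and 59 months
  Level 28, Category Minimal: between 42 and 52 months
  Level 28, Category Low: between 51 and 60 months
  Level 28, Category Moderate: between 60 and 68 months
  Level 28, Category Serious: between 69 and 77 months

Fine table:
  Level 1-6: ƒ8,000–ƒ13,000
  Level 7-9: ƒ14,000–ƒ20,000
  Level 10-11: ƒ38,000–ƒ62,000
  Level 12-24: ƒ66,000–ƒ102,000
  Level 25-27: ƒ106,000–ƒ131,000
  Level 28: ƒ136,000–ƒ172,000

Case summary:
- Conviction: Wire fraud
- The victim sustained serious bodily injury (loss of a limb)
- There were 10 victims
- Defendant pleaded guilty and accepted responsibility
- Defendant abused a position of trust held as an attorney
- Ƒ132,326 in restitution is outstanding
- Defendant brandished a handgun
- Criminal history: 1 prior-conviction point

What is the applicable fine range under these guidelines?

ƒ66,000–ƒ102,000

Base offense level for wire fraud: 9.
A1 applies: 9 + 2 = 11.
A2 applies: 11 − 1 = 10.
A3 applies: 10 + 2 = 12.
A4 applies (level before this adjustment is 12 < 17, so +2): 12 + 2 = 14.
A5 applies (level before this adjustment is 14 < 26, so +3): 14 + 3 = 17.
A6 applies: 17 + 1 = 18.
Final offense level: 18.
Level 18 falls in the 12-24 band.
Fine table: Level 12-24 → ƒ66,000–ƒ102,000.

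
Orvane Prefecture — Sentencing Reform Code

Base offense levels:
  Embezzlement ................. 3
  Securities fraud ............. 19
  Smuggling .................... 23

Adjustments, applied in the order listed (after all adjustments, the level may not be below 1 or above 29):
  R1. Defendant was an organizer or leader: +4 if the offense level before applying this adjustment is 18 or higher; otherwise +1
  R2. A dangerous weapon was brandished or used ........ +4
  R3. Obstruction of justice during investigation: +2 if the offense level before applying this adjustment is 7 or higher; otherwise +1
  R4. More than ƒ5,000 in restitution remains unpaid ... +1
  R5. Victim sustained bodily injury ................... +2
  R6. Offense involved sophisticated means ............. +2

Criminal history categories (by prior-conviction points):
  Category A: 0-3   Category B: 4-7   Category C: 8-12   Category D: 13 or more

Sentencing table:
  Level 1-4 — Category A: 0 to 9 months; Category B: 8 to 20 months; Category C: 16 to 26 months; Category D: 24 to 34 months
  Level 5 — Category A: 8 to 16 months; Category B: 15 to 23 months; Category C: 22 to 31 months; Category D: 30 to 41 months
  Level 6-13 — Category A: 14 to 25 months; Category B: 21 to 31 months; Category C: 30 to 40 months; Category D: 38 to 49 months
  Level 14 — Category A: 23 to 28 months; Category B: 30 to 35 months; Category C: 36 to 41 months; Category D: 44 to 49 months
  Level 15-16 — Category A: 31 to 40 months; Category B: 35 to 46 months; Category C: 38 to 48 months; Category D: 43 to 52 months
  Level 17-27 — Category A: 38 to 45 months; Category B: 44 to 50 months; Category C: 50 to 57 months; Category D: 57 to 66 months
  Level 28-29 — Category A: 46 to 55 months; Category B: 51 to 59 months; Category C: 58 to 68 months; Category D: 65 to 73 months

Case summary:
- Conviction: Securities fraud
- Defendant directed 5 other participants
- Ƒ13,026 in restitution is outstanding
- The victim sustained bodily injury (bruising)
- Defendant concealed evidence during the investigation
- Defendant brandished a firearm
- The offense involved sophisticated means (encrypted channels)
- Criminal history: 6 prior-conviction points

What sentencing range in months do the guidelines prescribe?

51-59 months

Base offense level for securities fraud: 19.
R1 applies (level before this adjustment is 19 ≥ 18, so +4): 19 + 4 = 23.
R2 applies: 23 + 4 = 27.
R3 applies (level before this adjustment is 27 ≥ 7, so +2): 27 + 2 = 29.
R4 applies: 29 + 1 = 30.
R5 applies: 30 + 2 = 32.
R6 applies: 32 + 2 = 34.
Level 34 exceeds the maximum of 29; capped at 29.
Final offense level: 29.
Criminal history: 6 prior points → Category B (4-7).
Level 29 falls in the 28-29 band.
Grid: Level 28-29 × Category B = 51-59 months.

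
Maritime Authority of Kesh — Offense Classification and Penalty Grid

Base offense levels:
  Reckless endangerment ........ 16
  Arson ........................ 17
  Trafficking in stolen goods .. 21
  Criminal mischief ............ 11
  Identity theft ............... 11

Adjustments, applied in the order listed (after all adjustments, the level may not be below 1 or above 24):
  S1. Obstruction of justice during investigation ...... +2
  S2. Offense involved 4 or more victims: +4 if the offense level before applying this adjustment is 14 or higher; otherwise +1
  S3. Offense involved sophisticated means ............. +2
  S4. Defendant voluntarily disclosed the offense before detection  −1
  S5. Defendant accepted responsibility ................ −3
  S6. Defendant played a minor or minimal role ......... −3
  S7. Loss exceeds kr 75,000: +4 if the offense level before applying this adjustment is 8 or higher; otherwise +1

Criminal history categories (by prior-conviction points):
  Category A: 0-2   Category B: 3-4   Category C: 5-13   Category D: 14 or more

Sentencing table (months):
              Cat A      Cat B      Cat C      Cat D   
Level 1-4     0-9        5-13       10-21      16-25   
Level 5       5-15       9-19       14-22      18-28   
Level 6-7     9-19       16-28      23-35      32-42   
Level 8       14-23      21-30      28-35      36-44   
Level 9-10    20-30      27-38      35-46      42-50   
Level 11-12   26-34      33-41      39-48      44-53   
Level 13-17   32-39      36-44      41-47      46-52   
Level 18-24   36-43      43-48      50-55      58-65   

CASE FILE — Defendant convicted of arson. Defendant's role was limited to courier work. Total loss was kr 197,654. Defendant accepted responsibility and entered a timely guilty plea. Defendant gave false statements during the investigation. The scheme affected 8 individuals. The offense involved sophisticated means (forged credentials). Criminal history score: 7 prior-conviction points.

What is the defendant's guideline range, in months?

50-55 months

Base offense level for arson: 17.
S1 applies: 17 + 2 = 19.
S2 applies (level before this adjustment is 19 ≥ 14, so +4): 19 + 4 = 23.
S3 applies: 23 + 2 = 25.
S4 does not apply.
S5 applies: 25 − 3 = 22.
S6 applies: 22 − 3 = 19.
S7 applies (level before this adjustment is 19 ≥ 8, so +4): 19 + 4 = 23.
Final offense level: 23.
Criminal history: 7 prior points → Category C (5-13).
Level 23 falls in the 18-24 band.
Grid: Level 18-24 × Category C = 50-55 months.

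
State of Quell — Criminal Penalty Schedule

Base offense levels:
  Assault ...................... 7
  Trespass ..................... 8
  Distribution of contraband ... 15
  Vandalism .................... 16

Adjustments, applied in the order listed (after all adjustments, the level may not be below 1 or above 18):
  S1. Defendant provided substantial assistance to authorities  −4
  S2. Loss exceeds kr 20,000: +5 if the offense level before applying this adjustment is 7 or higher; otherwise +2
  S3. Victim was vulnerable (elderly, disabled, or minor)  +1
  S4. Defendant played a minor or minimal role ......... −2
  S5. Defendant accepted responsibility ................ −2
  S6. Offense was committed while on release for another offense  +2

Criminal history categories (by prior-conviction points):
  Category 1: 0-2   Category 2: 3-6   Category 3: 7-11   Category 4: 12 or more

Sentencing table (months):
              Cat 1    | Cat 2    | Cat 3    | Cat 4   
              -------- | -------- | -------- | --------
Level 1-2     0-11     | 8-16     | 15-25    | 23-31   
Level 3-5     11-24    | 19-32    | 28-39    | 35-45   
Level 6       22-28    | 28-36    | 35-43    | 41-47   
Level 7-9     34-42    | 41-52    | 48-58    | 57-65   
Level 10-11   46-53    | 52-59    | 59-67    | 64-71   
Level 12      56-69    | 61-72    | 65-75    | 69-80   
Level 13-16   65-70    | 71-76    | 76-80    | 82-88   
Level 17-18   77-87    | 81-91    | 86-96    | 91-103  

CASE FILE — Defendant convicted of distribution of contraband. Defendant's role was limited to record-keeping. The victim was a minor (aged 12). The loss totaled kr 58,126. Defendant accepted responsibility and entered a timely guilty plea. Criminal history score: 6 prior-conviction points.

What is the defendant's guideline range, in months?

Base offense level for distribution of contraband: 15.
S1 does not apply.
S2 applies (level before this adjustment is 15 ≥ 7, so +5): 15 + 5 = 20.
S3 applies: 20 + 1 = 21.
S4 applies: 21 − 2 = 19.
S5 applies: 19 − 2 = 17.
S6 does not apply.
Final offense level: 17.
Criminal history: 6 prior points → Category 2 (3-6).
Level 17 falls in the 17-18 band.
Grid: Level 17-18 × Category 2 = 81-91 months.

81-91 months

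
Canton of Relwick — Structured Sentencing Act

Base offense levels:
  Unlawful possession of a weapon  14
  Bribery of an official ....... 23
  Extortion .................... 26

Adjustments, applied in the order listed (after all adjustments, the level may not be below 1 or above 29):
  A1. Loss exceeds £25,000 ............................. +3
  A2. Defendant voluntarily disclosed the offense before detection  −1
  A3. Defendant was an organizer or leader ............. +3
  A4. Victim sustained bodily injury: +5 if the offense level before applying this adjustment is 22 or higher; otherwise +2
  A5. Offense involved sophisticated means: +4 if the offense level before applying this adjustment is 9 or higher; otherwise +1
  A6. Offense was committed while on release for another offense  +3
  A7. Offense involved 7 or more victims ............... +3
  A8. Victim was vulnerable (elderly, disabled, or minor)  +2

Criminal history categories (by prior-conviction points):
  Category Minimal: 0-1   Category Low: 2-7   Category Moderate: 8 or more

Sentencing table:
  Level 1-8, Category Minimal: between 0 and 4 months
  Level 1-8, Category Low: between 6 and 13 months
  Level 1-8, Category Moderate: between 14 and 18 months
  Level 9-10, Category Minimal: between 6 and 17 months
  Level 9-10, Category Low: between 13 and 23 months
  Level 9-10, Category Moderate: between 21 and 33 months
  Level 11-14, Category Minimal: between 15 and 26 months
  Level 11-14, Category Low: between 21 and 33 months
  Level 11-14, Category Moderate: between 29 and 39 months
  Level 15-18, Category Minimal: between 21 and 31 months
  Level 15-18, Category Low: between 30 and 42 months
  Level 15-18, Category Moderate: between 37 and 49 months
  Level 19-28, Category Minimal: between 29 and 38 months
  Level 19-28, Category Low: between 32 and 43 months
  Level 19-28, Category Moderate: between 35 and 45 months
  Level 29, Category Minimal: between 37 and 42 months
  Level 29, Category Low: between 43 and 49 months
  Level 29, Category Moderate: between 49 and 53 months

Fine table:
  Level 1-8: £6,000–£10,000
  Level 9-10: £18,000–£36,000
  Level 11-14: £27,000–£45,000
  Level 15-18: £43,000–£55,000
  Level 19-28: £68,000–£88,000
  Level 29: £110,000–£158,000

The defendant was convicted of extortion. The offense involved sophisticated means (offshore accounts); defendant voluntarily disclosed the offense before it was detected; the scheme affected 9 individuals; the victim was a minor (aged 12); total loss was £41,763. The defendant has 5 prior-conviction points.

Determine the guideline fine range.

Base offense level for extortion: 26.
A1 applies: 26 + 3 = 29.
A2 applies: 29 − 1 = 28.
A5 applies (level before this adjustment is 28 ≥ 9, so +4): 28 + 4 = 32.
A7 applies: 32 + 3 = 35.
A8 applies: 35 + 2 = 37.
Level 37 exceeds the maximum of 29; capped at 29.
Final offense level: 29.
Level 29 falls in the 29 band.
Fine table: Level 29 → £110,000–£158,000.

£110,000–£158,000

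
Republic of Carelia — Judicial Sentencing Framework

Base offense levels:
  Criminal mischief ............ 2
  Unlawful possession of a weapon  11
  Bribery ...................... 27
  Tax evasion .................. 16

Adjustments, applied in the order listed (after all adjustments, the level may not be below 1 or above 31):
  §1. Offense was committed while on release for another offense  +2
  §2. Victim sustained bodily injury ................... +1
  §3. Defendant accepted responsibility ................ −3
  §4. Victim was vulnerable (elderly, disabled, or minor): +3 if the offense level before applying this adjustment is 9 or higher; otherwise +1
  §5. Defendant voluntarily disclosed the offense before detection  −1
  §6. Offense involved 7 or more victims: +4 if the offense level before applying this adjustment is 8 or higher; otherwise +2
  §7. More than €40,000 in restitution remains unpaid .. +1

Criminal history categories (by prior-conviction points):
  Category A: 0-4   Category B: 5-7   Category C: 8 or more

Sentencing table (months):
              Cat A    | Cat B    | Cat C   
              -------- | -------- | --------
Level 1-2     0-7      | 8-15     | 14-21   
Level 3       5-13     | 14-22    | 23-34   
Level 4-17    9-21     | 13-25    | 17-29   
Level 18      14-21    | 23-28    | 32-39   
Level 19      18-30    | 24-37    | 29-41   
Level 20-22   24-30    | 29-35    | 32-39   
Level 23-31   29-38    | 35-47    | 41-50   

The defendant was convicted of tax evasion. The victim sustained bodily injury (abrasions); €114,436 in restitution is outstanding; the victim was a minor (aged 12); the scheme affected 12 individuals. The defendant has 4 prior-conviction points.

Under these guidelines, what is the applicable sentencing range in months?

Base offense level for tax evasion: 16.
§1 does not apply.
§2 applies: 16 + 1 = 17.
§4 applies (level before this adjustment is 17 ≥ 9, so +3): 17 + 3 = 20.
§5 does not apply.
§6 applies (level before this adjustment is 20 ≥ 8, so +4): 20 + 4 = 24.
§7 applies: 24 + 1 = 25.
Final offense level: 25.
Criminal history: 4 prior points → Category A (0-4).
Level 25 falls in the 23-31 band.
Grid: Level 23-31 × Category A = 29-38 months.

29-38 months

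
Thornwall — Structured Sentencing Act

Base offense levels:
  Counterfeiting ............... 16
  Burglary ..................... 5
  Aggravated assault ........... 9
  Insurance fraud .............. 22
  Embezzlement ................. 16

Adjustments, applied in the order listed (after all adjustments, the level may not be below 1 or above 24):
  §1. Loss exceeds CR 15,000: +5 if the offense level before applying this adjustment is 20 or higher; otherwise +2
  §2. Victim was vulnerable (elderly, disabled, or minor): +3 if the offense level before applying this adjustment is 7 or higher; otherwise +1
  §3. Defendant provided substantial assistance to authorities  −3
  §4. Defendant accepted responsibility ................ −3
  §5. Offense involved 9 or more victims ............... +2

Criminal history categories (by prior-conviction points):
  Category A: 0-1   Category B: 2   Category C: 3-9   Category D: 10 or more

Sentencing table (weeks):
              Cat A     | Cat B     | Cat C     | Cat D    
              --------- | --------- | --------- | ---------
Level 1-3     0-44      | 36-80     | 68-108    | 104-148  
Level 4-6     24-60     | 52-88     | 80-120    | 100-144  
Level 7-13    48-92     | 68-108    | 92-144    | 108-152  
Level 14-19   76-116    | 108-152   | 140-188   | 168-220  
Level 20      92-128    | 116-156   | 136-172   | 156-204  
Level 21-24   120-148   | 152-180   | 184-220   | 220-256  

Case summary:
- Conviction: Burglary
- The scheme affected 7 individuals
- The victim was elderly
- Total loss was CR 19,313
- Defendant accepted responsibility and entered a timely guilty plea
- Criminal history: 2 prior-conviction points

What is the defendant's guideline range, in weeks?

Base offense level for burglary: 5.
§1 applies (level before this adjustment is 5 < 20, so +2): 5 + 2 = 7.
§2 applies (level before this adjustment is 7 ≥ 7, so +3): 7 + 3 = 10.
§4 applies: 10 − 3 = 7.
§5 does not apply.
Final offense level: 7.
Criminal history: 2 prior points → Category B (2).
Level 7 falls in the 7-13 band.
Grid: Level 7-13 × Category B = 68-108 weeks.

68-108 weeks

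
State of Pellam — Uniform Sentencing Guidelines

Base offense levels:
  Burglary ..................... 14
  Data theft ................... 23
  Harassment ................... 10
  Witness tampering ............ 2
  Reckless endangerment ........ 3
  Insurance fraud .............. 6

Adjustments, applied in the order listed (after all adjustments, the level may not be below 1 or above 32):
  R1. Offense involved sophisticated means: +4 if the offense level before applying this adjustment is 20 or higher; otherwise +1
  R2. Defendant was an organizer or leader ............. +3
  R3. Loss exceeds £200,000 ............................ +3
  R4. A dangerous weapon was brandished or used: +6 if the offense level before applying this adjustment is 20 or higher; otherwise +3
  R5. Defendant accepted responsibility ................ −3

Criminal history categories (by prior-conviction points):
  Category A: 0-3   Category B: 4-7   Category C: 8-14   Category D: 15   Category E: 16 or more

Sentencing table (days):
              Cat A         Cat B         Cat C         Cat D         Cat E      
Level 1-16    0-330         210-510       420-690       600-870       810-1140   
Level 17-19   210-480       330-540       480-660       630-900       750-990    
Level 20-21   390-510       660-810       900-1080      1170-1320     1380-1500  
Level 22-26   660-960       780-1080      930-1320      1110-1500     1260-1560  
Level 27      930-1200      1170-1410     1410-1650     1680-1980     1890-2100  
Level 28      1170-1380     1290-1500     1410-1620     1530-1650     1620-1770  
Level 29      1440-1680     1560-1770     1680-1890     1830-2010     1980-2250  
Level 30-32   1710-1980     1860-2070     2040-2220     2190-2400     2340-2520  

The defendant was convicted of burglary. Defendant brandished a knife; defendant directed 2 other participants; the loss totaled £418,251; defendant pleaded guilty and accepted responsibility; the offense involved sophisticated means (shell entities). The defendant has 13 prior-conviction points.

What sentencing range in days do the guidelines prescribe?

Base offense level for burglary: 14.
R1 applies (level before this adjustment is 14 < 20, so +1): 14 + 1 = 15.
R2 applies: 15 + 3 = 18.
R3 applies: 18 + 3 = 21.
R4 applies (level before this adjustment is 21 ≥ 20, so +6): 21 + 6 = 27.
R5 applies: 27 − 3 = 24.
Final offense level: 24.
Criminal history: 13 prior points → Category C (8-14).
Level 24 falls in the 22-26 band.
Grid: Level 22-26 × Category C = 930-1320 days.

930-1320 days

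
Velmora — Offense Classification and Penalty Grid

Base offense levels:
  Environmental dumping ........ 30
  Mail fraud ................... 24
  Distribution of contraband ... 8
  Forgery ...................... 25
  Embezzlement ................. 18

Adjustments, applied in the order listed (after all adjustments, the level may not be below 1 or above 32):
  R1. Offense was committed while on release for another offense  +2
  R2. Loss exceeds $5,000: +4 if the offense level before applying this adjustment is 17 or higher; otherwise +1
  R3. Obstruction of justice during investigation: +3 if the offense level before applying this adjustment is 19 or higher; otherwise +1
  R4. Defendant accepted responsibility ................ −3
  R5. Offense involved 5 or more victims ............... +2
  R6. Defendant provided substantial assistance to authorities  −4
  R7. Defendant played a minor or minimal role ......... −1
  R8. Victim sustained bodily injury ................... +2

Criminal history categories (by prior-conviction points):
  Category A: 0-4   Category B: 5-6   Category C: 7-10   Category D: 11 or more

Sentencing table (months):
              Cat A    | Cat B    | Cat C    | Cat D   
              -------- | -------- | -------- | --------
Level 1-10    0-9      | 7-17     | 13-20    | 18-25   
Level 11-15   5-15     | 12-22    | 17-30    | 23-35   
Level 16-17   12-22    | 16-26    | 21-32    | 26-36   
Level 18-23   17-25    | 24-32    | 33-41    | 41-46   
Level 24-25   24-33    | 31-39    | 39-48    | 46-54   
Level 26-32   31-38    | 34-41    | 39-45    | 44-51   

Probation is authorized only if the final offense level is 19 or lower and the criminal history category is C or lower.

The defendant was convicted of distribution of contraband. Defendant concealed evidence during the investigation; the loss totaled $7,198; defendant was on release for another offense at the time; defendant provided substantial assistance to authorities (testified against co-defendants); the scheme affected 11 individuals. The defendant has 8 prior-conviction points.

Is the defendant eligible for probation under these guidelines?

Base offense level for distribution of contraband: 8.
R1 applies: 8 + 2 = 10.
R2 applies (level before this adjustment is 10 < 17, so +1): 10 + 1 = 11.
R3 applies (level before this adjustment is 11 < 19, so +1): 11 + 1 = 12.
R4 does not apply.
R5 applies: 12 + 2 = 14.
R6 applies: 14 − 4 = 10.
R8 does not apply.
Final offense level: 10.
Criminal history: 8 prior points → Category C (7-10).
Level 10 falls in the 1-10 band.
Grid: Level 1-10 × Category C = 13-20 months.
Probation check: level 10 ≤ 19 and category C ≤ C → eligible.

Yes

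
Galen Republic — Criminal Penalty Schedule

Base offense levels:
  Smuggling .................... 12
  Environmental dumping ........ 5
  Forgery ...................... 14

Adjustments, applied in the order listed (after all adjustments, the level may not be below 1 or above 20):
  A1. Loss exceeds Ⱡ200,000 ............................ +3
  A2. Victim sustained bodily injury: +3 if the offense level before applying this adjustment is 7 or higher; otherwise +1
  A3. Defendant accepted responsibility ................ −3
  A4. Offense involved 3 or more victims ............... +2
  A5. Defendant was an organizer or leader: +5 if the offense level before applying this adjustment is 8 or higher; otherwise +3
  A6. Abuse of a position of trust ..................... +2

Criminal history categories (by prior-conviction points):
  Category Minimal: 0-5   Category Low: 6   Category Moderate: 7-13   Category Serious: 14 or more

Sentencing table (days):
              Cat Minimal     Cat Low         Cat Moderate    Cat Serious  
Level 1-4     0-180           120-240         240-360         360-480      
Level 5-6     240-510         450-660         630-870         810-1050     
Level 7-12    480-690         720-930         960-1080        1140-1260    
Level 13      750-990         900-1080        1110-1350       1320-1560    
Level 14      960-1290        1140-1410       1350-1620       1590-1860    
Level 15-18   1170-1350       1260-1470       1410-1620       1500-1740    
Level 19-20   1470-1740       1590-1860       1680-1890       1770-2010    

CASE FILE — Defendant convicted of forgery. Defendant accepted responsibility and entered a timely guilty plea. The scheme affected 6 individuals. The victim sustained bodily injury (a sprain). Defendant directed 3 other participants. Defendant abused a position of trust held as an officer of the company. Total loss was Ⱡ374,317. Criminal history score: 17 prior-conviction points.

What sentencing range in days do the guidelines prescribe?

1770-2010 days

Base offense level for forgery: 14.
A1 applies: 14 + 3 = 17.
A2 applies (level before this adjustment is 17 ≥ 7, so +3): 17 + 3 = 20.
A3 applies: 20 − 3 = 17.
A4 applies: 17 + 2 = 19.
A5 applies (level before this adjustment is 19 ≥ 8, so +5): 19 + 5 = 24.
A6 applies: 24 + 2 = 26.
Level 26 exceeds the maximum of 20; capped at 20.
Final offense level: 20.
Criminal history: 17 prior points → Category Serious (14+).
Level 20 falls in the 19-20 band.
Grid: Level 19-20 × Category Serious = 1770-2010 days.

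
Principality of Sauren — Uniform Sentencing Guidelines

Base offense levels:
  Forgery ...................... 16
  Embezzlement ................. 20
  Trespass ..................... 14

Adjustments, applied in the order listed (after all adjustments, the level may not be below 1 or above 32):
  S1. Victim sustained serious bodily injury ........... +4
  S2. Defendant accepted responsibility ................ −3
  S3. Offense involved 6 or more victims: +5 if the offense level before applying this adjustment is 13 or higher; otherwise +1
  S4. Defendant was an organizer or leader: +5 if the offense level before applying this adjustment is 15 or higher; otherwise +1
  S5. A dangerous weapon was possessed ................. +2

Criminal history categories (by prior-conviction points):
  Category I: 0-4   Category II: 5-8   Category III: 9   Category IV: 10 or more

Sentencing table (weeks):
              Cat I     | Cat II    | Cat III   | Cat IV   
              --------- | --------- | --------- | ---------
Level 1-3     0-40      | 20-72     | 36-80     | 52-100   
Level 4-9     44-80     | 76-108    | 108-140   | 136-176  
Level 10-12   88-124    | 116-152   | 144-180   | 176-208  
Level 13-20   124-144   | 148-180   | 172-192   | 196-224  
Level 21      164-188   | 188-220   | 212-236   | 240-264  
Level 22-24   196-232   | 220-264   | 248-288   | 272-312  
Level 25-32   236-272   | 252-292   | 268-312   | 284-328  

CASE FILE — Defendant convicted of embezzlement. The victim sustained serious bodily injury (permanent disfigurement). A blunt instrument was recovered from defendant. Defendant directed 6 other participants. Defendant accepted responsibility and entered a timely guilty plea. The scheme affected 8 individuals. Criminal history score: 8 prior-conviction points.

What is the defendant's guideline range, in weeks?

Base offense level for embezzlement: 20.
S1 applies: 20 + 4 = 24.
S2 applies: 24 − 3 = 21.
S3 applies (level before this adjustment is 21 ≥ 13, so +5): 21 + 5 = 26.
S4 applies (level before this adjustment is 26 ≥ 15, so +5): 26 + 5 = 31.
S5 applies: 31 + 2 = 33.
Level 33 exceeds the maximum of 32; capped at 32.
Final offense level: 32.
Criminal history: 8 prior points → Category II (5-8).
Level 32 falls in the 25-32 band.
Grid: Level 25-32 × Category II = 252-292 weeks.

252-292 weeks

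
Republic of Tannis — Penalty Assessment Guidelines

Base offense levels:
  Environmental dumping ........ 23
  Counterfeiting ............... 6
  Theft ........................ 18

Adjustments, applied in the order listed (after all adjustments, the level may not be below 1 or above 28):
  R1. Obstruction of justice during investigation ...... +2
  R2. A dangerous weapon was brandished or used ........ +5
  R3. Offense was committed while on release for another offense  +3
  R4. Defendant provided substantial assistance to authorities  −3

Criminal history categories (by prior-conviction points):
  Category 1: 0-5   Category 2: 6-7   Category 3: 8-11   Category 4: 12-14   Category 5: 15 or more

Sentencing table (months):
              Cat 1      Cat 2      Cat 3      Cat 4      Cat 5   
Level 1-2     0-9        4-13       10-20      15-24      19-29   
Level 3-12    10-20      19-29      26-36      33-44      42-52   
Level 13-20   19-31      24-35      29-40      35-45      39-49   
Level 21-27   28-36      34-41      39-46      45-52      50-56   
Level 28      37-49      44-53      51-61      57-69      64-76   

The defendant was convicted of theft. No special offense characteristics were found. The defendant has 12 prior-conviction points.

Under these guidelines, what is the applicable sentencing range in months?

35-45 months

Base offense level for theft: 18.
Final offense level: 18.
Criminal history: 12 prior points → Category 4 (12-14).
Level 18 falls in the 13-20 band.
Grid: Level 13-20 × Category 4 = 35-45 months.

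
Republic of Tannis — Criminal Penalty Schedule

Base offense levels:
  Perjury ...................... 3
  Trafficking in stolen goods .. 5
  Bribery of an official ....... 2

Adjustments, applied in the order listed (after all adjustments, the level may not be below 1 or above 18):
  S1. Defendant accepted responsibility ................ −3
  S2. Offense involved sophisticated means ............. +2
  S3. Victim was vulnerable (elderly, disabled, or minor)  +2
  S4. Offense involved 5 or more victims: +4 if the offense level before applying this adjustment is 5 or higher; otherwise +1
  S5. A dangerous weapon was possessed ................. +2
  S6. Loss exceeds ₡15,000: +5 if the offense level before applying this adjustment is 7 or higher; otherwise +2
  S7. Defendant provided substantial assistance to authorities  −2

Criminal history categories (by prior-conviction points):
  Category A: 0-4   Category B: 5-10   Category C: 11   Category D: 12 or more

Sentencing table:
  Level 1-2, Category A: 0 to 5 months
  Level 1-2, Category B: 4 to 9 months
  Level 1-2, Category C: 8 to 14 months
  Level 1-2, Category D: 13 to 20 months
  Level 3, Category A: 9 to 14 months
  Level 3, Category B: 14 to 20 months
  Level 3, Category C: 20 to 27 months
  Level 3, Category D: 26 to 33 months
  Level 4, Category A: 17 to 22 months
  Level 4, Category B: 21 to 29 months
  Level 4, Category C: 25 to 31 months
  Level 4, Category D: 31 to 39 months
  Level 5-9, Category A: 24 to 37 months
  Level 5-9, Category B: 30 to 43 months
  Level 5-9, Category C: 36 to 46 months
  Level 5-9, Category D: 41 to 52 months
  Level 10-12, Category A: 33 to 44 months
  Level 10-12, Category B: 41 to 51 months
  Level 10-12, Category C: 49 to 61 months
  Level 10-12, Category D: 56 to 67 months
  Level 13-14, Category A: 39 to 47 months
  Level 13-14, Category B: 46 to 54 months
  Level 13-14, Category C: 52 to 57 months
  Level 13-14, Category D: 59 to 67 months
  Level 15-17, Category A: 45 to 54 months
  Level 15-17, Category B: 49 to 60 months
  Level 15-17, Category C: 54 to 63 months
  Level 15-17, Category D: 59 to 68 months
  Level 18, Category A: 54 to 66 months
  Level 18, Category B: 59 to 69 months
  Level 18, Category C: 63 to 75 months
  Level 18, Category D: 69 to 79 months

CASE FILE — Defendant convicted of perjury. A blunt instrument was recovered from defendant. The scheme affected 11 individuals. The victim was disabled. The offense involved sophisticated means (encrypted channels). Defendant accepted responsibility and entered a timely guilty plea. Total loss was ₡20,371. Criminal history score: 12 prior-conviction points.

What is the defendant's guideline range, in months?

Base offense level for perjury: 3.
S1 applies: 3 − 3 = 0.
S2 applies: 0 + 2 = 2.
S3 applies: 2 + 2 = 4.
S4 applies (level before this adjustment is 4 < 5, so +1): 4 + 1 = 5.
S5 applies: 5 + 2 = 7.
S6 applies (level before this adjustment is 7 ≥ 7, so +5): 7 + 5 = 12.
S7 does not apply.
Final offense level: 12.
Criminal history: 12 prior points → Category D (12+).
Level 12 falls in the 10-12 band.
Grid: Level 10-12 × Category D = 56-67 months.

56-67 months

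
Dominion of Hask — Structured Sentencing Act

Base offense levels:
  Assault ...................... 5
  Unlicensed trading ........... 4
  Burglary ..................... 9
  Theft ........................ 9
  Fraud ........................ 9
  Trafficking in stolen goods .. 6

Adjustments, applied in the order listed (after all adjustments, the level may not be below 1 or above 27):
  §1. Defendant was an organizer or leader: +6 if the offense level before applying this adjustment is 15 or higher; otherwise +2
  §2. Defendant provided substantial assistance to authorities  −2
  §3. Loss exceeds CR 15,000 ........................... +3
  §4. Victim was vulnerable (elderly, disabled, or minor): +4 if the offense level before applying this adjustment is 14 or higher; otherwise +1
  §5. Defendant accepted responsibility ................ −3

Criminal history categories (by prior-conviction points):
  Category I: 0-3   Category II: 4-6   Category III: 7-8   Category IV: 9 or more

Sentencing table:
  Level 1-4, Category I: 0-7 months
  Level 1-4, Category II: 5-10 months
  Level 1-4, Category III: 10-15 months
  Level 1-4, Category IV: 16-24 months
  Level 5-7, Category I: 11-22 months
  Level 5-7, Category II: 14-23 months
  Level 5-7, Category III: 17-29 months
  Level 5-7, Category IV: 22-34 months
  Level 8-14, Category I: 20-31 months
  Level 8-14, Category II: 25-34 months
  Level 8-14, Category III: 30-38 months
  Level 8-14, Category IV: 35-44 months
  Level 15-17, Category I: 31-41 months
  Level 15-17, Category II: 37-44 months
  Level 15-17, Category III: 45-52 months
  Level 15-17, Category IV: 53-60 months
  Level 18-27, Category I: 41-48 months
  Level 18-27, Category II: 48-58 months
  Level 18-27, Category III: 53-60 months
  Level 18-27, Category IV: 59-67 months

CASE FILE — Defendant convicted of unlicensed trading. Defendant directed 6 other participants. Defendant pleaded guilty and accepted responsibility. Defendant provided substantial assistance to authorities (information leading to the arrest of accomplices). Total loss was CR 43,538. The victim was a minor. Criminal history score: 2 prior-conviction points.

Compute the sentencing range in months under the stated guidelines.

11-22 months

Base offense level for unlicensed trading: 4.
§1 applies (level before this adjustment is 4 < 15, so +2): 4 + 2 = 6.
§2 applies: 6 − 2 = 4.
§3 applies: 4 + 3 = 7.
§4 applies (level before this adjustment is 7 < 14, so +1): 7 + 1 = 8.
§5 applies: 8 − 3 = 5.
Final offense level: 5.
Criminal history: 2 prior points → Category I (0-3).
Level 5 falls in the 5-7 band.
Grid: Level 5-7 × Category I = 11-22 months.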